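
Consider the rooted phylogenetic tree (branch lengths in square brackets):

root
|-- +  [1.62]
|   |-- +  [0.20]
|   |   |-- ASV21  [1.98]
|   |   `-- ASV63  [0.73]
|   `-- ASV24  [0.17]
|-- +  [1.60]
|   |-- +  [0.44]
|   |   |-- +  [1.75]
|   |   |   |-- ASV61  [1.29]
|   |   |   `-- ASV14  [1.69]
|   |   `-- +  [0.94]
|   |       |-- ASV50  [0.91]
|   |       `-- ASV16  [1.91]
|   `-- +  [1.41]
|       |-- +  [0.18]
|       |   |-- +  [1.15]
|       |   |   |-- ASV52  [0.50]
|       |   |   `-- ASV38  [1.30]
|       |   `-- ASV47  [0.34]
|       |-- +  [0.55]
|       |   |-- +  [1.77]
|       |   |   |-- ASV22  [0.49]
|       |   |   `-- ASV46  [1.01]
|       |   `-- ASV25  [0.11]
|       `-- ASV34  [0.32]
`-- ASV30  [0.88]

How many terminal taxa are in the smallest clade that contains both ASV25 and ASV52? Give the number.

7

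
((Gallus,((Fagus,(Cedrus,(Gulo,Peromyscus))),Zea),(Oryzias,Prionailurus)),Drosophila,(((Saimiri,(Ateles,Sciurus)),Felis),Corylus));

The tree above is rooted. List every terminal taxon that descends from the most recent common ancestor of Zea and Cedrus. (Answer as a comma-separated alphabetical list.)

Tracing Zea: it sits inside ((Fagus,(Cedrus,(Gulo,Peromyscus))),Zea).
Tracing Cedrus: it sits inside (Cedrus,(Gulo,Peromyscus)).
The smallest clade enclosing both is ((Fagus,(Cedrus,(Gulo,Peromyscus))),Zea); the answer is its 5 terminal taxa in alphabetical order.

Cedrus, Fagus, Gulo, Peromyscus, Zea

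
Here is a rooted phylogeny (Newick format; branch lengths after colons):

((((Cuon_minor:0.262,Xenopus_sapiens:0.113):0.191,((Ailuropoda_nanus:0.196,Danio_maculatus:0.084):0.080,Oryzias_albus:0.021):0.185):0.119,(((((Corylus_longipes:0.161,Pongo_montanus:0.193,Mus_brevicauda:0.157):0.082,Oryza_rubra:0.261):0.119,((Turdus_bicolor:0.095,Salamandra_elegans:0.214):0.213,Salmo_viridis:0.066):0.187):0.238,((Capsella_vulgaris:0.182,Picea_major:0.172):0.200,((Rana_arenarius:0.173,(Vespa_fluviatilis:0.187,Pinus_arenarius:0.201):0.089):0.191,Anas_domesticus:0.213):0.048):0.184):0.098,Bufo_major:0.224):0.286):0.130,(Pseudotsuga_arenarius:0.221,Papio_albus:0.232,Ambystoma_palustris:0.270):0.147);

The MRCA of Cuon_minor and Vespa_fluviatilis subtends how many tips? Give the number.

19

The MRCA of Cuon_minor and Vespa_fluviatilis is the node subtending (((Cuon_minor,Xenopus_sapiens),((Ailuropoda_nanus,Danio_maculatus),Oryzias_albus)),(((((Corylus_longipes,Pongo_montanus,Mus_brevicauda),Oryza_rubra),((Turdus_bicolor,Salamandra_elegans),Salmo_viridis)),((Capsella_vulgaris,Picea_major),((Rana_arenarius,(Vespa_fluviatilis,Pinus_arenarius)),Anas_domesticus))),Bufo_major)).
That clade contains 19 terminal taxa: Ailuropoda_nanus, Anas_domesticus, Bufo_major, Capsella_vulgaris, Corylus_longipes, Cuon_minor, Danio_maculatus, Mus_brevicauda, Oryza_rubra, Oryzias_albus, Picea_major, Pinus_arenarius, Pongo_montanus, Rana_arenarius, Salamandra_elegans, Salmo_viridis, Turdus_bicolor, Vespa_fluviatilis, Xenopus_sapiens.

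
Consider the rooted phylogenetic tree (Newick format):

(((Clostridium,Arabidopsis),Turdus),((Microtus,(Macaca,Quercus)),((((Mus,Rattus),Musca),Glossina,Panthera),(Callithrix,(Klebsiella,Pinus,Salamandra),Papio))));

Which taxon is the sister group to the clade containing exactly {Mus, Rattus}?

Musca

The clade containing exactly {Mus, Rattus} attaches to the tree at the node subtending ((Mus,Rattus),Musca).
The other lineage descending from that same node — the sister group — is the single tip Musca.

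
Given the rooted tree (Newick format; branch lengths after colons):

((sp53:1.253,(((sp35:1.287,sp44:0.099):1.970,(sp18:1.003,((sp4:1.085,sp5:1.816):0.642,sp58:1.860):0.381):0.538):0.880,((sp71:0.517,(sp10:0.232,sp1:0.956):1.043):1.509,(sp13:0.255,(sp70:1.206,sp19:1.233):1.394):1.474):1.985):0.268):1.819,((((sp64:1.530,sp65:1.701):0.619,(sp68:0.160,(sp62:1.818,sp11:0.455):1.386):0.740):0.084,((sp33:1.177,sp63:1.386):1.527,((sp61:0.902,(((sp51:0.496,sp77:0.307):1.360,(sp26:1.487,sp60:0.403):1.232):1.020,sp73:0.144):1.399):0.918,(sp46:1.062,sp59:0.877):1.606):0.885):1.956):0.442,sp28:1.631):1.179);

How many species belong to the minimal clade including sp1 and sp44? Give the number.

The MRCA of sp1 and sp44 is the node subtending (((sp35,sp44),(sp18,((sp4,sp5),sp58))),((sp71,(sp10,sp1)),(sp13,(sp70,sp19)))).
That clade contains 12 terminal taxa: sp1, sp10, sp13, sp18, sp19, sp35, sp4, sp44, sp5, sp58, sp70, sp71.

12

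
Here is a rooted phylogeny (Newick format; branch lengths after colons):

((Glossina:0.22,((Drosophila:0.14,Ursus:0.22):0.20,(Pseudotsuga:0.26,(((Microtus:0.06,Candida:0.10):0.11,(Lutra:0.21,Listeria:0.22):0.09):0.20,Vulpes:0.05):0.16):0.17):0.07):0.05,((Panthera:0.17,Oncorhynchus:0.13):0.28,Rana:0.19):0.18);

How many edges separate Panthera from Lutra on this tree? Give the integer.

10

The MRCA of Panthera and Lutra is the root of the tree.
From Panthera up to that node: 3 branches. From Lutra up to the same node: 7 branches. Total: 3 + 7 = 10.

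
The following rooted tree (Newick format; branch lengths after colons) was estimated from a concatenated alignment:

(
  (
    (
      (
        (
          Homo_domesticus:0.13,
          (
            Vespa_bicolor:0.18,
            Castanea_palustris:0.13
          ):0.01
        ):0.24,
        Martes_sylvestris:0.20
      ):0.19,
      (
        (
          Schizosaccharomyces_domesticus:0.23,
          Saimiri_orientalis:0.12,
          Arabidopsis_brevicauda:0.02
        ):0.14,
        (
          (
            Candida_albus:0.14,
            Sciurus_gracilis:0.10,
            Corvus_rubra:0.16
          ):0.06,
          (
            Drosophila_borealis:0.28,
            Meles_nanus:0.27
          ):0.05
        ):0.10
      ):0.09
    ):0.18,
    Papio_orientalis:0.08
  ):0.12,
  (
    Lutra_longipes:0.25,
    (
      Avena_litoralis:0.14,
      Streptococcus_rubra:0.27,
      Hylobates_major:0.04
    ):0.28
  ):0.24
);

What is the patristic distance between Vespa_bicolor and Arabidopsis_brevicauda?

0.87

The path runs Vespa_bicolor → … → MRCA → … → Arabidopsis_brevicauda; the MRCA is the node subtending (((Homo_domesticus,(Vespa_bicolor,Castanea_palustris)),Martes_sylvestris),((Schizosaccharomyces_domesticus,Saimiri_orientalis,Arabidopsis_brevicauda),((Candida_albus,Sciurus_gracilis,Corvus_rubra),(Drosophila_borealis,Meles_nanus)))).
Branch lengths along that path: 0.18 + 0.01 + 0.24 + 0.19 + 0.09 + 0.14 + 0.02 = 0.87.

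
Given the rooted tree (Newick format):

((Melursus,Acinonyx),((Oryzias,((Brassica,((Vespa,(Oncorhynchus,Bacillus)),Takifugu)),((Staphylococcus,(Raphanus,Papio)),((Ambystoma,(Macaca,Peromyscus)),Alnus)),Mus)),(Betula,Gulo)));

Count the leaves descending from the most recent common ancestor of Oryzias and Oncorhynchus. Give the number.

14

The MRCA of Oryzias and Oncorhynchus is the node subtending (Oryzias,((Brassica,((Vespa,(Oncorhynchus,Bacillus)),Takifugu)),((Staphylococcus,(Raphanus,Papio)),((Ambystoma,(Macaca,Peromyscus)),Alnus)),Mus)).
That clade contains 14 terminal taxa: Alnus, Ambystoma, Bacillus, Brassica, Macaca, Mus, Oncorhynchus, Oryzias, Papio, Peromyscus, Raphanus, Staphylococcus, Takifugu, Vespa.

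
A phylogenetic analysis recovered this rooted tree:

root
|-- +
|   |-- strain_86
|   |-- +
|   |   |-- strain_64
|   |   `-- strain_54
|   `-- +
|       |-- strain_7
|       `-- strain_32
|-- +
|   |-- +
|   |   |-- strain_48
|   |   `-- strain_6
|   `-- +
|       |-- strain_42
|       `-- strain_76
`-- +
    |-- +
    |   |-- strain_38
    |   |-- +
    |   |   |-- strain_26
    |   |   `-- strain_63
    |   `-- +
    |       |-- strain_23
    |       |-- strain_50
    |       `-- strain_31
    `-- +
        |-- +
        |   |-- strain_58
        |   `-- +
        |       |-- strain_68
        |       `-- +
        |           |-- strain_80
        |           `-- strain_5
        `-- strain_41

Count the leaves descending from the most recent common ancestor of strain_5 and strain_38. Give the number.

The MRCA of strain_5 and strain_38 is the node subtending ((strain_38,(strain_26,strain_63),(strain_23,strain_50,strain_31)),((strain_58,(strain_68,(strain_80,strain_5))),strain_41)).
That clade contains 11 terminal taxa: strain_23, strain_26, strain_31, strain_38, strain_41, strain_5, strain_50, strain_58, strain_63, strain_68, strain_80.

11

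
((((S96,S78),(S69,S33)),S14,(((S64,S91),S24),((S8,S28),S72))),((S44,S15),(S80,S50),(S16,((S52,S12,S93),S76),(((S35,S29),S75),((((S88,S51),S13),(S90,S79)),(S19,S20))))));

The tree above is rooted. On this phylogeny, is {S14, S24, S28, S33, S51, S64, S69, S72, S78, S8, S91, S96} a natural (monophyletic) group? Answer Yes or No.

The MRCA of the listed taxa is the root, so the smallest clade containing them is the whole tree.
That clade also contains S12, S13, S15, S16, S19, S20, S29, S35, S44, S50, S52, S75, S76, S79, S80, S88, S90, S93, which are not in the proposed group, so the group is not monophyletic.

No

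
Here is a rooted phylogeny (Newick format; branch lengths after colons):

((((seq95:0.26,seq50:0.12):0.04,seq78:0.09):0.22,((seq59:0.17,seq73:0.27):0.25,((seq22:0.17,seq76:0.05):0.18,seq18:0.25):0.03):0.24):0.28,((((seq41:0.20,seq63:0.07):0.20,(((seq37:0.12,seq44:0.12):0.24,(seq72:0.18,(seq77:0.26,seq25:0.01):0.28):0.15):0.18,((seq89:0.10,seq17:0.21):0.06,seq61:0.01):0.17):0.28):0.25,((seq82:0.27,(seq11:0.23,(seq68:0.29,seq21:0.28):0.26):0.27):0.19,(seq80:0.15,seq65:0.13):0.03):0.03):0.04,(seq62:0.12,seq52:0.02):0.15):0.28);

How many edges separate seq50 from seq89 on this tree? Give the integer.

The MRCA of seq50 and seq89 is the root of the tree.
From seq50 up to that node: 4 branches. From seq89 up to the same node: 7 branches. Total: 4 + 7 = 11.

11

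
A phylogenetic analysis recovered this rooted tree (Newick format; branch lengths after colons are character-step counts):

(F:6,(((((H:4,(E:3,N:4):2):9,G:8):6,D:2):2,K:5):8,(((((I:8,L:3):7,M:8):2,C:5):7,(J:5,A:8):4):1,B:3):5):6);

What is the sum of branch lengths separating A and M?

The path runs A → … → MRCA → … → M; the MRCA is the node subtending ((((I,L),M),C),(J,A)).
Branch lengths along that path: 8 + 4 + 7 + 2 + 8 = 29.

29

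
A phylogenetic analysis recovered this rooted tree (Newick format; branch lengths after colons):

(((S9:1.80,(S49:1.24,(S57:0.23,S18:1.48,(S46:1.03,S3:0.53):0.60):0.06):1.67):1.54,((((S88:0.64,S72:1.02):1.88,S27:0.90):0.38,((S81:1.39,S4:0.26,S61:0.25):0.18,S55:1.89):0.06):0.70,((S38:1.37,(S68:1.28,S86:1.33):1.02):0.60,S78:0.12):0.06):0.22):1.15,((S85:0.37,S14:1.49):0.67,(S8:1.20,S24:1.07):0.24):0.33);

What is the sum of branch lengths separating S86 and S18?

7.98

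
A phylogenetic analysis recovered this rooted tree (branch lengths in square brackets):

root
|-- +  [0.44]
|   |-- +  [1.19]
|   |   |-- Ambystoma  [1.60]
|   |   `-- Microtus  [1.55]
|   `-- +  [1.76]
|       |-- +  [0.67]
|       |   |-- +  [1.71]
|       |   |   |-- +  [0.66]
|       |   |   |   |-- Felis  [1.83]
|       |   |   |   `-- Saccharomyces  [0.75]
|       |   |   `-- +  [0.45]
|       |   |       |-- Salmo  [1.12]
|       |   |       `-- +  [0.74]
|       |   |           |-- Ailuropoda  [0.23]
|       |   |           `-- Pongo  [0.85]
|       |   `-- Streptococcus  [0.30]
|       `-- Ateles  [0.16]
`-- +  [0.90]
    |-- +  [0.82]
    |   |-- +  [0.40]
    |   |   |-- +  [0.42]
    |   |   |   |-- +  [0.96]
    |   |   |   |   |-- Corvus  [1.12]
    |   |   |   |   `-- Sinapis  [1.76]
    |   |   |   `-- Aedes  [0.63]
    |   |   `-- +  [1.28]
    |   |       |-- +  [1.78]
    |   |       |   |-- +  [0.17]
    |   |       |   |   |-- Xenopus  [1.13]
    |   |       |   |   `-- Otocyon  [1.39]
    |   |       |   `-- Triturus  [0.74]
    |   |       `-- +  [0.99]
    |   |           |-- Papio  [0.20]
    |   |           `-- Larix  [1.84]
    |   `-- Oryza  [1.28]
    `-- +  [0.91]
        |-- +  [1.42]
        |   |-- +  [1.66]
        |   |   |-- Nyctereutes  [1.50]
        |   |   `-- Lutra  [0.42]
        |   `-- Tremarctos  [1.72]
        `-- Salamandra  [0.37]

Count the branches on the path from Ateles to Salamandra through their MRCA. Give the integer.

6

The MRCA of Ateles and Salamandra is the root of the tree.
From Ateles up to that node: 3 branches. From Salamandra up to the same node: 3 branches. Total: 3 + 3 = 6.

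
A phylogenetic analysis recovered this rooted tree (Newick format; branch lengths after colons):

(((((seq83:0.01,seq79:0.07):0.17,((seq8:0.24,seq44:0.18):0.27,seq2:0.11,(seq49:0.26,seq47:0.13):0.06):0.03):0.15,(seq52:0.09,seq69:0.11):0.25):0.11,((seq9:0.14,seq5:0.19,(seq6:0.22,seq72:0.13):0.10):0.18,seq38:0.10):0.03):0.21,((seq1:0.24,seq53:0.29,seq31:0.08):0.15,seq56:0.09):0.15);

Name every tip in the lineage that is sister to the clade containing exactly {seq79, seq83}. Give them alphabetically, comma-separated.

The clade containing exactly {seq79, seq83} attaches to the tree at the node subtending ((seq83,seq79),((seq8,seq44),seq2,(seq49,seq47))).
The other lineage descending from that same node — the sister group — is ((seq8,seq44),seq2,(seq49,seq47)); its 5 tips in alphabetical order are the answer.

seq2, seq44, seq47, seq49, seq8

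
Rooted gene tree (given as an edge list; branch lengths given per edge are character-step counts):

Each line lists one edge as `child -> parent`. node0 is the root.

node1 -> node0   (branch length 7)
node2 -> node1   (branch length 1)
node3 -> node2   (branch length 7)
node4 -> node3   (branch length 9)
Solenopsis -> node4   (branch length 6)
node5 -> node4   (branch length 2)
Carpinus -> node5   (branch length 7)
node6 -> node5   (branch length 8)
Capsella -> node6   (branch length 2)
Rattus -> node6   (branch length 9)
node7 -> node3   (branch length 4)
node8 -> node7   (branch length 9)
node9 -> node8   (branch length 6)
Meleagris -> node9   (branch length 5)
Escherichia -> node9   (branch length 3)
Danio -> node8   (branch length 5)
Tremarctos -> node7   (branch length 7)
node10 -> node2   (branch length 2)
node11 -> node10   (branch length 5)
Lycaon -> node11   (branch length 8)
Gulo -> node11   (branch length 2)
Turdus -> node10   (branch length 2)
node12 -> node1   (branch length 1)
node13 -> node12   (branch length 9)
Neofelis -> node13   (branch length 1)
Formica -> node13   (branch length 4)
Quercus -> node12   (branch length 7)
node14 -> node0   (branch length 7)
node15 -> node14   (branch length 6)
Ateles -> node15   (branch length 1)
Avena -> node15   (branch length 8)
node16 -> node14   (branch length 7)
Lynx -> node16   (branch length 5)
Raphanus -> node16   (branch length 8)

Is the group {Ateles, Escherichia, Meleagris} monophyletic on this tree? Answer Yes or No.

No

The MRCA of the listed taxa is the root, so the smallest clade containing them is the whole tree.
That clade also contains Avena, Capsella, Carpinus, Danio, Formica, Gulo, Lycaon, Lynx, Neofelis, Quercus, Raphanus, Rattus, Solenopsis, Tremarctos, Turdus, which are not in the proposed group, so the group is not monophyletic.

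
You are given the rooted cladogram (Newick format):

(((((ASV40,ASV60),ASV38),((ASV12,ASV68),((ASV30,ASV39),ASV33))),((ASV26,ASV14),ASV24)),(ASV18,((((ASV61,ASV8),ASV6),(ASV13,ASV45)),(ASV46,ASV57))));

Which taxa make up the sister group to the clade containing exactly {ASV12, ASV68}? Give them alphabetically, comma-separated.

The clade containing exactly {ASV12, ASV68} attaches to the tree at the node subtending ((ASV12,ASV68),((ASV30,ASV39),ASV33)).
The other lineage descending from that same node — the sister group — is ((ASV30,ASV39),ASV33); its 3 tips in alphabetical order are the answer.

ASV30, ASV33, ASV39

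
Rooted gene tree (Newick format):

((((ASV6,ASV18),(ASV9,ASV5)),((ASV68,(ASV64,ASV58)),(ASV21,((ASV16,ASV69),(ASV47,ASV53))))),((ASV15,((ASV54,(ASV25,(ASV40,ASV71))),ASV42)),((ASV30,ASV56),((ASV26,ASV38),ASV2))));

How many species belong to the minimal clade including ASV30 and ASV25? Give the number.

The MRCA of ASV30 and ASV25 is the node subtending ((ASV15,((ASV54,(ASV25,(ASV40,ASV71))),ASV42)),((ASV30,ASV56),((ASV26,ASV38),ASV2))).
That clade contains 11 terminal taxa: ASV15, ASV2, ASV25, ASV26, ASV30, ASV38, ASV40, ASV42, ASV54, ASV56, ASV71.

11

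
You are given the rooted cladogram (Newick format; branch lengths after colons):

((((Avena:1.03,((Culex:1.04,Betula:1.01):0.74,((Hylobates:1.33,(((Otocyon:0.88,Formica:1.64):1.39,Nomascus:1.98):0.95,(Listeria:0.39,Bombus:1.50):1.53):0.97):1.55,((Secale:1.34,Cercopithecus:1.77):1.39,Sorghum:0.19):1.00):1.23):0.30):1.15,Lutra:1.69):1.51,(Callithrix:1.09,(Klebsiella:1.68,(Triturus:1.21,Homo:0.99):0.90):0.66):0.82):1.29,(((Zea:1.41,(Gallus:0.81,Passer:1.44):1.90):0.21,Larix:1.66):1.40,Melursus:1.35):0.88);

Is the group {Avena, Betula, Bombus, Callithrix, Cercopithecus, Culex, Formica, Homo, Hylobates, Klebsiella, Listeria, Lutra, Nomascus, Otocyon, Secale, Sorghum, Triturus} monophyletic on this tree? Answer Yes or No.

Yes

The most recent common ancestor of these taxa subtends (((Avena,((Culex,Betula),((Hylobates,(((Otocyon,Formica),Nomascus),(Listeria,Bombus))),((Secale,Cercopithecus),Sorghum)))),Lutra),(Callithrix,(Klebsiella,(Triturus,Homo)))).
That clade has exactly 17 tips — every listed taxon and nothing else — so the group is monophyletic.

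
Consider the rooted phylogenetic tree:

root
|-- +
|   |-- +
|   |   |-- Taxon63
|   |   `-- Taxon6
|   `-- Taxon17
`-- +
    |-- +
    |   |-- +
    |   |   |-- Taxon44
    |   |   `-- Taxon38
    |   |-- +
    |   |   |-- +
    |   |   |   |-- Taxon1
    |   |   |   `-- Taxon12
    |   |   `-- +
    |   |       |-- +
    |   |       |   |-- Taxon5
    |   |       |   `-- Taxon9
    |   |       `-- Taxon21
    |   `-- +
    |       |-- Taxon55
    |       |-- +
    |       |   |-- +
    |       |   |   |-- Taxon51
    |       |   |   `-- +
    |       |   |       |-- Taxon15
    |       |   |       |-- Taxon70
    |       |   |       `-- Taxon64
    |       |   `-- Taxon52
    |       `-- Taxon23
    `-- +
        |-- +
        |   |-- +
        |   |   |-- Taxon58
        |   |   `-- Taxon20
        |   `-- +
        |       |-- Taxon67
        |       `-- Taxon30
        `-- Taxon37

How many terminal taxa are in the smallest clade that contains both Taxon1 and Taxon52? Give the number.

14

The MRCA of Taxon1 and Taxon52 is the node subtending ((Taxon44,Taxon38),((Taxon1,Taxon12),((Taxon5,Taxon9),Taxon21)),(Taxon55,((Taxon51,(Taxon15,Taxon70,Taxon64)),Taxon52),Taxon23)).
That clade contains 14 terminal taxa: Taxon1, Taxon12, Taxon15, Taxon21, Taxon23, Taxon38, Taxon44, Taxon5, Taxon51, Taxon52, Taxon55, Taxon64, Taxon70, Taxon9.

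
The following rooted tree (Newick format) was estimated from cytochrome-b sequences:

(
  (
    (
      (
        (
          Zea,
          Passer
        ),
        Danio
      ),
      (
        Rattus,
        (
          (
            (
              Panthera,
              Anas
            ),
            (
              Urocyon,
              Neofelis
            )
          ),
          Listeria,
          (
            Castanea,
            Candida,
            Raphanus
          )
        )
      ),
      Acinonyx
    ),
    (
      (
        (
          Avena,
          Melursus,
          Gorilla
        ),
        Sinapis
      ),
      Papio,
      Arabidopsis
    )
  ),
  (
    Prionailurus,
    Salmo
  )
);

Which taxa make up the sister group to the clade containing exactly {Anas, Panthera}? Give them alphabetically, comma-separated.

Neofelis, Urocyon

The clade containing exactly {Anas, Panthera} attaches to the tree at the node subtending ((Panthera,Anas),(Urocyon,Neofelis)).
The other lineage descending from that same node — the sister group — is (Urocyon,Neofelis); its 2 tips in alphabetical order are the answer.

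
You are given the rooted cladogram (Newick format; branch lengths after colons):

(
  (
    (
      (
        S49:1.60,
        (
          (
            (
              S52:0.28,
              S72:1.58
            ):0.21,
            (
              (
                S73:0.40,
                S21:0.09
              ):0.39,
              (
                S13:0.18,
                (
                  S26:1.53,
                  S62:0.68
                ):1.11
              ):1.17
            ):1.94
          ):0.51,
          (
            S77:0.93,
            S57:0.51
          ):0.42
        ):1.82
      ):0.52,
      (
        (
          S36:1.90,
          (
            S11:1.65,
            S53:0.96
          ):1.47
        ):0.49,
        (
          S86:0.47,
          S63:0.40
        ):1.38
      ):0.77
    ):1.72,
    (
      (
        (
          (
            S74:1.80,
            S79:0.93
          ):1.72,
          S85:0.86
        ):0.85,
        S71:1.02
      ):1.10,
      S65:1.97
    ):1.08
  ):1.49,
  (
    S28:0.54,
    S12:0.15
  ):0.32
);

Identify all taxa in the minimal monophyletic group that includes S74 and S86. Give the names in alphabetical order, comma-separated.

Tracing S74: it sits inside (S74,S79).
Tracing S86: it sits inside (S86,S63).
The smallest clade enclosing both is (((S49,(((S52,S72),((S73,S21),(S13,(S26,S62)))),(S77,S57))),((S36,(S11,S53)),(S86,S63))),((((S74,S79),S85),S71),S65)); the answer is its 20 terminal taxa in alphabetical order.

S11, S13, S21, S26, S36, S49, S52, S53, S57, S62, S63, S65, S71, S72, S73, S74, S77, S79, S85, S86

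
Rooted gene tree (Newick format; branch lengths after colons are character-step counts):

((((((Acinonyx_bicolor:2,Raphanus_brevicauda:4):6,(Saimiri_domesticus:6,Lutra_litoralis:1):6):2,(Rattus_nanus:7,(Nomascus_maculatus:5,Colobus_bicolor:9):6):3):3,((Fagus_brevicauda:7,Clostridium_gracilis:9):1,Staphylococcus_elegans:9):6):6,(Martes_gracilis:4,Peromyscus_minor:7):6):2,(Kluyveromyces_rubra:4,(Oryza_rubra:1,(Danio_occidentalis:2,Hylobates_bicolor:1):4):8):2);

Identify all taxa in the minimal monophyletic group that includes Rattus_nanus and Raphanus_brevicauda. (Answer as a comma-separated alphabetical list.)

Acinonyx_bicolor, Colobus_bicolor, Lutra_litoralis, Nomascus_maculatus, Raphanus_brevicauda, Rattus_nanus, Saimiri_domesticus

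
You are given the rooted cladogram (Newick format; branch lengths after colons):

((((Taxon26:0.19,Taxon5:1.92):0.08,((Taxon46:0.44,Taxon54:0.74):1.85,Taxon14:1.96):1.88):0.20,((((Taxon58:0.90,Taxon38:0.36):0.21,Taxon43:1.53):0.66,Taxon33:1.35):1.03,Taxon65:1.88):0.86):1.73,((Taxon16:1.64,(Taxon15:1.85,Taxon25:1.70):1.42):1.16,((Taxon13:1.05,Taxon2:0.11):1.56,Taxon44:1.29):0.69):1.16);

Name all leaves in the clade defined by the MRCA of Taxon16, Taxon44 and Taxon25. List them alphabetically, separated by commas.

Taxon13, Taxon15, Taxon16, Taxon2, Taxon25, Taxon44

Tracing Taxon16: it sits inside (Taxon16,(Taxon15,Taxon25)).
Tracing Taxon44: it sits inside ((Taxon13,Taxon2),Taxon44).
Tracing Taxon25: it sits inside (Taxon15,Taxon25).
The smallest clade enclosing all 3 is ((Taxon16,(Taxon15,Taxon25)),((Taxon13,Taxon2),Taxon44)); the answer is its 6 terminal taxa in alphabetical order.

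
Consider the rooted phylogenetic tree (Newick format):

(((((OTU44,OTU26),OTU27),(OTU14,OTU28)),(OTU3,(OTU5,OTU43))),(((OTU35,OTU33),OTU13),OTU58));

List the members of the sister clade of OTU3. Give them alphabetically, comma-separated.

OTU3 attaches to the tree at the node subtending (OTU3,(OTU5,OTU43)).
The other lineage descending from that same node — the sister group — is (OTU5,OTU43); its 2 tips in alphabetical order are the answer.

OTU43, OTU5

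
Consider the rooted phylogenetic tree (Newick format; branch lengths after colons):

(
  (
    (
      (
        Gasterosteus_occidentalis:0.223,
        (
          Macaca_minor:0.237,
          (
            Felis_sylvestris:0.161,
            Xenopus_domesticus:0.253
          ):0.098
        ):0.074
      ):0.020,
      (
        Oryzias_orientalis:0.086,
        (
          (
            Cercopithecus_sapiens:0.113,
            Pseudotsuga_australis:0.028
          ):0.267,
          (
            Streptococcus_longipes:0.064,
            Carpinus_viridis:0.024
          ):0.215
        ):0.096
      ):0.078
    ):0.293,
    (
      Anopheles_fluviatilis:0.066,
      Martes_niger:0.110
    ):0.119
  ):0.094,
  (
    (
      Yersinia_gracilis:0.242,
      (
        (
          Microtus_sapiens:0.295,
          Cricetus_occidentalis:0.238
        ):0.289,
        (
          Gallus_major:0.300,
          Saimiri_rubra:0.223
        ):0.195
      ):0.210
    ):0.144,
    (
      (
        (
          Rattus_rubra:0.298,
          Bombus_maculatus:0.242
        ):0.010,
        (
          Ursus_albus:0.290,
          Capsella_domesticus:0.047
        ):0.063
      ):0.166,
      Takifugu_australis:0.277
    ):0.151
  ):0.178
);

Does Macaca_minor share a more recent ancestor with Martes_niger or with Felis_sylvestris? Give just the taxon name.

The MRCA of Macaca_minor and Felis_sylvestris subtends (Macaca_minor,(Felis_sylvestris,Xenopus_domesticus)) (3 taxa).
The MRCA of Macaca_minor and Martes_niger subtends (((Gasterosteus_occidentalis,(Macaca_minor,(Felis_sylvestris,Xenopus_domesticus))),(Oryzias_orientalis,((Cercopithecus_sapiens,Pseudotsuga_australis),(Streptococcus_longipes,Carpinus_viridis)))),(Anopheles_fluviatilis,Martes_niger)) (11 taxa).
The first is nested inside the second, so Macaca_minor shares a more recent common ancestor with Felis_sylvestris.

Felis_sylvestris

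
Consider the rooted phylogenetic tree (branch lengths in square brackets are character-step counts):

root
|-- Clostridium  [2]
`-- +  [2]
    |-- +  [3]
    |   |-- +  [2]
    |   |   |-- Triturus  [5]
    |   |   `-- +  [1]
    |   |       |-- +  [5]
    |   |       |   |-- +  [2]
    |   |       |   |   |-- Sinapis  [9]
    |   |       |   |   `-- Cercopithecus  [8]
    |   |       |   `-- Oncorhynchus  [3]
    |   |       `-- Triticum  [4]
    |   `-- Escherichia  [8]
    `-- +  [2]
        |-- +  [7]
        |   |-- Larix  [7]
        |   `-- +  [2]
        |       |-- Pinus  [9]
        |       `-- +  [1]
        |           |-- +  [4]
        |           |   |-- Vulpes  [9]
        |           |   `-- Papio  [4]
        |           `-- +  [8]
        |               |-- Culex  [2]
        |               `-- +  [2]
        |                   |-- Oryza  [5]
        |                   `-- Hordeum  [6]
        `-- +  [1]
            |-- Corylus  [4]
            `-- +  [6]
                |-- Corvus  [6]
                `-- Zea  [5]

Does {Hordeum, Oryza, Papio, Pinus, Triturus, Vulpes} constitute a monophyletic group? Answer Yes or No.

No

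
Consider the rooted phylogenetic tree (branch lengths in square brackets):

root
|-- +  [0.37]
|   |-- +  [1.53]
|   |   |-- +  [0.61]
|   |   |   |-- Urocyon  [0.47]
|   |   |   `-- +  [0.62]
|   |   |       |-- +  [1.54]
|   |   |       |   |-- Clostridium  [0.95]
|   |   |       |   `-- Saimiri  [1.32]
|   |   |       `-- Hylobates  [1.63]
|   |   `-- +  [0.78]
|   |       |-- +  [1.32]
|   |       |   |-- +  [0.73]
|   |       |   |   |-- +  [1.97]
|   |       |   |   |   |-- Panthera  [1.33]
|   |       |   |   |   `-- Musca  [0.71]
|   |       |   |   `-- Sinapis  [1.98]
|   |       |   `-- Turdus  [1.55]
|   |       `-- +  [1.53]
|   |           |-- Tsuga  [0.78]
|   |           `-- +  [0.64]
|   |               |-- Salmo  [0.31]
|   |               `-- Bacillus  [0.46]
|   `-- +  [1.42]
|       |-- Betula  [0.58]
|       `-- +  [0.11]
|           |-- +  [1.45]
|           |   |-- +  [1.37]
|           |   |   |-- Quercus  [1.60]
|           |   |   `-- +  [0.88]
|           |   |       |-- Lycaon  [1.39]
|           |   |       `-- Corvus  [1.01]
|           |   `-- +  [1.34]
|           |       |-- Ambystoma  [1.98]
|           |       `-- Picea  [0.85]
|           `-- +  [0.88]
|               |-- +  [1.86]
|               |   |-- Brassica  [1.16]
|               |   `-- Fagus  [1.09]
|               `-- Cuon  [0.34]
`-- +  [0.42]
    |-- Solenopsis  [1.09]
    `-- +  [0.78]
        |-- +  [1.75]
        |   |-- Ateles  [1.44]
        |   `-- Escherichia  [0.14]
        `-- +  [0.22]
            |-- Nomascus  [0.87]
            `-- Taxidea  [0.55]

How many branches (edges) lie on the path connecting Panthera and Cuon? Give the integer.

10

The MRCA of Panthera and Cuon is the node subtending (((Urocyon,((Clostridium,Saimiri),Hylobates)),((((Panthera,Musca),Sinapis),Turdus),(Tsuga,(Salmo,Bacillus)))),(Betula,(((Quercus,(Lycaon,Corvus)),(Ambystoma,Picea)),((Brassica,Fagus),Cuon)))).
From Panthera up to that node: 6 branches. From Cuon up to the same node: 4 branches. Total: 6 + 4 = 10.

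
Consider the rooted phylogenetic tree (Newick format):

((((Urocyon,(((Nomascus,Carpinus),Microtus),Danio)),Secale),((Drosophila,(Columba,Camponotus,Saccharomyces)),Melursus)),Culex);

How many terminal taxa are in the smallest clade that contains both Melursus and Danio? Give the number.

The MRCA of Melursus and Danio is the node subtending (((Urocyon,(((Nomascus,Carpinus),Microtus),Danio)),Secale),((Drosophila,(Columba,Camponotus,Saccharomyces)),Melursus)).
That clade contains 11 terminal taxa: Camponotus, Carpinus, Columba, Danio, Drosophila, Melursus, Microtus, Nomascus, Saccharomyces, Secale, Urocyon.

11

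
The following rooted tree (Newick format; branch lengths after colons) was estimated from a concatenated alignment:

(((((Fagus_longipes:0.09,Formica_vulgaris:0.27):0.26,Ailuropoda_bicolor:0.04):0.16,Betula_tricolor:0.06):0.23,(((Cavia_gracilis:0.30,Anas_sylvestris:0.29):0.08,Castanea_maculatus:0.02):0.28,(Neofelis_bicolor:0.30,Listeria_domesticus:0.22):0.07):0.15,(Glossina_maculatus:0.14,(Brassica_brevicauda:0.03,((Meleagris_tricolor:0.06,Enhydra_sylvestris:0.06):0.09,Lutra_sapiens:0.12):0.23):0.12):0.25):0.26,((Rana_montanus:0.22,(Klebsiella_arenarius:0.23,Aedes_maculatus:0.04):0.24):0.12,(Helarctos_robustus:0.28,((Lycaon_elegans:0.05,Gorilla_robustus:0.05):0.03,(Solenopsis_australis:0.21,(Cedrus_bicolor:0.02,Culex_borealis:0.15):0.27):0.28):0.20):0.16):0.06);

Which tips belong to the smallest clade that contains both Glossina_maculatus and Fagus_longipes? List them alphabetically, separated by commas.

Ailuropoda_bicolor, Anas_sylvestris, Betula_tricolor, Brassica_brevicauda, Castanea_maculatus, Cavia_gracilis, Enhydra_sylvestris, Fagus_longipes, Formica_vulgaris, Glossina_maculatus, Listeria_domesticus, Lutra_sapiens, Meleagris_tricolor, Neofelis_bicolor

Tracing Glossina_maculatus: it sits inside (Glossina_maculatus,(Brassica_brevicauda,((Meleagris_tricolor,Enhydra_sylvestris),Lutra_sapiens))).
Tracing Fagus_longipes: it sits inside (Fagus_longipes,Formica_vulgaris).
The smallest clade enclosing both is ((((Fagus_longipes,Formica_vulgaris),Ailuropoda_bicolor),Betula_tricolor),(((Cavia_gracilis,Anas_sylvestris),Castanea_maculatus),(Neofelis_bicolor,Listeria_domesticus)),(Glossina_maculatus,(Brassica_brevicauda,((Meleagris_tricolor,Enhydra_sylvestris),Lutra_sapiens)))); the answer is its 14 terminal taxa in alphabetical order.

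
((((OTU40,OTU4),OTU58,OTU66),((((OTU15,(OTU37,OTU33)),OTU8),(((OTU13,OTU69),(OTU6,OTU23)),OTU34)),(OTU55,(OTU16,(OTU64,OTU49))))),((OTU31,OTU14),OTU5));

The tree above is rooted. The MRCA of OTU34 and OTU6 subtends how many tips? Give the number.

The MRCA of OTU34 and OTU6 is the node subtending (((OTU13,OTU69),(OTU6,OTU23)),OTU34).
That clade contains 5 terminal taxa: OTU13, OTU23, OTU34, OTU6, OTU69.

5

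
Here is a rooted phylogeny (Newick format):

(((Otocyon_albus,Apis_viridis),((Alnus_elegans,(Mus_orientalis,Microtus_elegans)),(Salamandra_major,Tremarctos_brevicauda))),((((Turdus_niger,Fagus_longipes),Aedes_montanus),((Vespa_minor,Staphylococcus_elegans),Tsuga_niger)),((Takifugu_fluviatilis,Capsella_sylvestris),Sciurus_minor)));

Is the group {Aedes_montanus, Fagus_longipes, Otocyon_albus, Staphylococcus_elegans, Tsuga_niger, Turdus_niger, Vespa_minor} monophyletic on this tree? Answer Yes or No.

The MRCA of the listed taxa is the root, so the smallest clade containing them is the whole tree.
That clade also contains Alnus_elegans, Apis_viridis, Capsella_sylvestris, Microtus_elegans, Mus_orientalis, Salamandra_major, Sciurus_minor, Takifugu_fluviatilis, Tremarctos_brevicauda, which are not in the proposed group, so the group is not monophyletic.

No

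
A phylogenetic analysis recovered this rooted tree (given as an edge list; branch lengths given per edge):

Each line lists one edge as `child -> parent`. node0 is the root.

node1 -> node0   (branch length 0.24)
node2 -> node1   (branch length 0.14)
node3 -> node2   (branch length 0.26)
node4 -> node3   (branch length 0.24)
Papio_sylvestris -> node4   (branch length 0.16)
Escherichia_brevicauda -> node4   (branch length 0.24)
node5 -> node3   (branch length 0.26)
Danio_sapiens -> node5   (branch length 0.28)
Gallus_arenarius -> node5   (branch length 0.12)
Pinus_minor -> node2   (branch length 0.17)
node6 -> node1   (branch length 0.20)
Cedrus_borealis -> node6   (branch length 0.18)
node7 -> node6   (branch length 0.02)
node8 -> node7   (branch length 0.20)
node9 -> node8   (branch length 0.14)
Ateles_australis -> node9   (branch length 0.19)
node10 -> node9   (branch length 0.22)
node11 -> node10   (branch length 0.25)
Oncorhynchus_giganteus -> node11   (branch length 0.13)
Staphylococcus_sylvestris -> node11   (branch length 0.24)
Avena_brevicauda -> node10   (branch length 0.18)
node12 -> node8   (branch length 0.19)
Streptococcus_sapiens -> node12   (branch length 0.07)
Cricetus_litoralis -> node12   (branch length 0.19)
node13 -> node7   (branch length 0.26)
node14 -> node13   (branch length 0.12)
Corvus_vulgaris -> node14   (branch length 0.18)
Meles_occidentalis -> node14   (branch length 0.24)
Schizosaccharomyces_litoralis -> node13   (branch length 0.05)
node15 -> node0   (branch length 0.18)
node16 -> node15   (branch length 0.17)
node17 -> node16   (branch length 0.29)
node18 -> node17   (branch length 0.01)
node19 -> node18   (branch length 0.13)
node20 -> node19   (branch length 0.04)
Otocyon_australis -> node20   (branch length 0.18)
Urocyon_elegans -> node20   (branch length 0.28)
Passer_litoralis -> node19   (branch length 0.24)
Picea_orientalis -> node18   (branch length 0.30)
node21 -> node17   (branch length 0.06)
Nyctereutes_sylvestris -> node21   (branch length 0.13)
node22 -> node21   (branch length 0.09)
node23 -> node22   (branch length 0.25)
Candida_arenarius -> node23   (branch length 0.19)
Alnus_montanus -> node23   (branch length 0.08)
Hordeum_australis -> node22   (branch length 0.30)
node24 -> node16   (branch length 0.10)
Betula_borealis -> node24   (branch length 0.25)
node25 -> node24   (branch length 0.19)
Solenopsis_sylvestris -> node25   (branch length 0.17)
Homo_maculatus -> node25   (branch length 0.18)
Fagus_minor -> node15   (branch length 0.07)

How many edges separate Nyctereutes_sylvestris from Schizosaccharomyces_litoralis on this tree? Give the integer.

10

The MRCA of Nyctereutes_sylvestris and Schizosaccharomyces_litoralis is the root of the tree.
From Nyctereutes_sylvestris up to that node: 5 branches. From Schizosaccharomyces_litoralis up to the same node: 5 branches. Total: 5 + 5 = 10.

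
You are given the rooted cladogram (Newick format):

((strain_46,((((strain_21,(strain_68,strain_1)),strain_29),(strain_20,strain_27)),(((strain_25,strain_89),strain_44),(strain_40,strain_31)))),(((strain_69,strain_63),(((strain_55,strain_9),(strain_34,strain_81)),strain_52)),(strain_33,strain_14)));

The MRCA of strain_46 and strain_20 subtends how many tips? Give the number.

12

The MRCA of strain_46 and strain_20 is the node subtending (strain_46,((((strain_21,(strain_68,strain_1)),strain_29),(strain_20,strain_27)),(((strain_25,strain_89),strain_44),(strain_40,strain_31)))).
That clade contains 12 terminal taxa: strain_1, strain_20, strain_21, strain_25, strain_27, strain_29, strain_31, strain_40, strain_44, strain_46, strain_68, strain_89.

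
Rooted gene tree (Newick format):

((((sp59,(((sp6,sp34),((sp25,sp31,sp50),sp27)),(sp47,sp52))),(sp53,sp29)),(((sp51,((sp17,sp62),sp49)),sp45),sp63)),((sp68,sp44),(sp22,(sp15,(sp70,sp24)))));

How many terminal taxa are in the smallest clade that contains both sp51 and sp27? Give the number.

The MRCA of sp51 and sp27 is the node subtending (((sp59,(((sp6,sp34),((sp25,sp31,sp50),sp27)),(sp47,sp52))),(sp53,sp29)),(((sp51,((sp17,sp62),sp49)),sp45),sp63)).
That clade contains 17 terminal taxa: sp17, sp25, sp27, sp29, sp31, sp34, sp45, sp47, sp49, sp50, sp51, sp52, sp53, sp59, sp6, sp62, sp63.

17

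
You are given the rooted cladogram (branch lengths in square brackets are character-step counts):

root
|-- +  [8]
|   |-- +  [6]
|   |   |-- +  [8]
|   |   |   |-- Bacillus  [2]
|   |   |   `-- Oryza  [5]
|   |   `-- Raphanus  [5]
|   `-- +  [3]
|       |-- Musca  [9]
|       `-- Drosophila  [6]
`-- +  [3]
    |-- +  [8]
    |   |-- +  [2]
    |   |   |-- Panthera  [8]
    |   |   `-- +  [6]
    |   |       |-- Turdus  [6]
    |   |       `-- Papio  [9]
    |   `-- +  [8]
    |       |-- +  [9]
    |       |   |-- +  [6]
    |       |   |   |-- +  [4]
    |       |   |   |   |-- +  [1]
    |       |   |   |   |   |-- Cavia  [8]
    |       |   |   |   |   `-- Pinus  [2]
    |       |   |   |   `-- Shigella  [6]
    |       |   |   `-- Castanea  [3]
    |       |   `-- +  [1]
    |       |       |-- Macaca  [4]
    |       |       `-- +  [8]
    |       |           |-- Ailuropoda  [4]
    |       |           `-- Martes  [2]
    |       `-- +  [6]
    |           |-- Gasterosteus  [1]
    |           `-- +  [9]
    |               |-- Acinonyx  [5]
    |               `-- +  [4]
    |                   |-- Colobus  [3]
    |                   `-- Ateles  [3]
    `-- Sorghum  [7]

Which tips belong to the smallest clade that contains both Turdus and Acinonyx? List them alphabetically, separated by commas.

Acinonyx, Ailuropoda, Ateles, Castanea, Cavia, Colobus, Gasterosteus, Macaca, Martes, Panthera, Papio, Pinus, Shigella, Turdus

Tracing Turdus: it sits inside (Turdus,Papio).
Tracing Acinonyx: it sits inside (Acinonyx,(Colobus,Ateles)).
The smallest clade enclosing both is ((Panthera,(Turdus,Papio)),(((((Cavia,Pinus),Shigella),Castanea),(Macaca,(Ailuropoda,Martes))),(Gasterosteus,(Acinonyx,(Colobus,Ateles))))); the answer is its 14 terminal taxa in alphabetical order.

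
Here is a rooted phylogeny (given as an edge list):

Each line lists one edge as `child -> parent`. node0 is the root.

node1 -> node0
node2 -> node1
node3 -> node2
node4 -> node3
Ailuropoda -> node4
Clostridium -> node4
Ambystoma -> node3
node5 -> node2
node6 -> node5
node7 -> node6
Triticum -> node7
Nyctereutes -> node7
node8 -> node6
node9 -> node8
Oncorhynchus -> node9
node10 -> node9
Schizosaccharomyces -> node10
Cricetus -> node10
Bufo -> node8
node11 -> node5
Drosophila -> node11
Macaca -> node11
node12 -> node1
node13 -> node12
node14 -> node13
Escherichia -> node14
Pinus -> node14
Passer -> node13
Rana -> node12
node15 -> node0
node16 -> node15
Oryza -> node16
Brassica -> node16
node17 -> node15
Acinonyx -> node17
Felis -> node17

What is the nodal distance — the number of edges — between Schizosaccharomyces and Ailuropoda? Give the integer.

The MRCA of Schizosaccharomyces and Ailuropoda is the node subtending (((Ailuropoda,Clostridium),Ambystoma),(((Triticum,Nyctereutes),((Oncorhynchus,(Schizosaccharomyces,Cricetus)),Bufo)),(Drosophila,Macaca))).
From Schizosaccharomyces up to that node: 6 branches. From Ailuropoda up to the same node: 3 branches. Total: 6 + 3 = 9.

9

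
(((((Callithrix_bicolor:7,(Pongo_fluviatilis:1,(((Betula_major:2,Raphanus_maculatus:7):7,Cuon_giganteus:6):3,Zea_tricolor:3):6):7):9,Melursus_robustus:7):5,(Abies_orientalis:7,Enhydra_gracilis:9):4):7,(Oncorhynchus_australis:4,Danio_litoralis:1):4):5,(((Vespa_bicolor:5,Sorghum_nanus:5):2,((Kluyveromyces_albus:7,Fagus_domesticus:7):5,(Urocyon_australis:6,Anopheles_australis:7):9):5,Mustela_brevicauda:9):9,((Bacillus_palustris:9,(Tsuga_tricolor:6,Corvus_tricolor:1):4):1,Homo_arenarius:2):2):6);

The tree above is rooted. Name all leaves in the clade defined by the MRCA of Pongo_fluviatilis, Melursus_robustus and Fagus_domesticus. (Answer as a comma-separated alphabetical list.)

Abies_orientalis, Anopheles_australis, Bacillus_palustris, Betula_major, Callithrix_bicolor, Corvus_tricolor, Cuon_giganteus, Danio_litoralis, Enhydra_gracilis, Fagus_domesticus, Homo_arenarius, Kluyveromyces_albus, Melursus_robustus, Mustela_brevicauda, Oncorhynchus_australis, Pongo_fluviatilis, Raphanus_maculatus, Sorghum_nanus, Tsuga_tricolor, Urocyon_australis, Vespa_bicolor, Zea_tricolor

Tracing Pongo_fluviatilis: it sits inside (Pongo_fluviatilis,(((Betula_major,Raphanus_maculatus),Cuon_giganteus),Zea_tricolor)).
Tracing Melursus_robustus: it sits inside ((Callithrix_bicolor,(Pongo_fluviatilis,(((Betula_major,Raphanus_maculatus),Cuon_giganteus),Zea_tricolor))),Melursus_robustus).
Tracing Fagus_domesticus: it sits inside (Kluyveromyces_albus,Fagus_domesticus).
The smallest clade enclosing all 3 is the whole tree (their MRCA is the root), so the answer is all 22 tips in alphabetical order.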